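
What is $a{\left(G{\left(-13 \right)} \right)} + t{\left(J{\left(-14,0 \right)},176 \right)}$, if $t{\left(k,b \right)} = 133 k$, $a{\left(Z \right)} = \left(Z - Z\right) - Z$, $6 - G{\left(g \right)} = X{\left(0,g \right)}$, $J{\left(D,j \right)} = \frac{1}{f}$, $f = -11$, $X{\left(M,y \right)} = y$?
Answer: $- \frac{342}{11} \approx -31.091$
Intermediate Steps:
$J{\left(D,j \right)} = - \frac{1}{11}$ ($J{\left(D,j \right)} = \frac{1}{-11} = - \frac{1}{11}$)
$G{\left(g \right)} = 6 - g$
$a{\left(Z \right)} = - Z$ ($a{\left(Z \right)} = 0 - Z = - Z$)
$a{\left(G{\left(-13 \right)} \right)} + t{\left(J{\left(-14,0 \right)},176 \right)} = - (6 - -13) + 133 \left(- \frac{1}{11}\right) = - (6 + 13) - \frac{133}{11} = \left(-1\right) 19 - \frac{133}{11} = -19 - \frac{133}{11} = - \frac{342}{11}$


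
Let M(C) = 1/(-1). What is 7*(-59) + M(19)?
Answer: -414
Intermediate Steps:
M(C) = -1
7*(-59) + M(19) = 7*(-59) - 1 = -413 - 1 = -414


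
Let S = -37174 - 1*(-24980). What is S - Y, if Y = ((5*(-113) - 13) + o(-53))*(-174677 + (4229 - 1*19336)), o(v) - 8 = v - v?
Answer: -108189074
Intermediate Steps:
S = -12194 (S = -37174 + 24980 = -12194)
o(v) = 8 (o(v) = 8 + (v - v) = 8 + 0 = 8)
Y = 108176880 (Y = ((5*(-113) - 13) + 8)*(-174677 + (4229 - 1*19336)) = ((-565 - 13) + 8)*(-174677 + (4229 - 19336)) = (-578 + 8)*(-174677 - 15107) = -570*(-189784) = 108176880)
S - Y = -12194 - 1*108176880 = -12194 - 108176880 = -108189074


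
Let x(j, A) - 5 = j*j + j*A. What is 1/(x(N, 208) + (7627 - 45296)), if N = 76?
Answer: -1/16080 ≈ -6.2189e-5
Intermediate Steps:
x(j, A) = 5 + j² + A*j (x(j, A) = 5 + (j*j + j*A) = 5 + (j² + A*j) = 5 + j² + A*j)
1/(x(N, 208) + (7627 - 45296)) = 1/((5 + 76² + 208*76) + (7627 - 45296)) = 1/((5 + 5776 + 15808) - 37669) = 1/(21589 - 37669) = 1/(-16080) = -1/16080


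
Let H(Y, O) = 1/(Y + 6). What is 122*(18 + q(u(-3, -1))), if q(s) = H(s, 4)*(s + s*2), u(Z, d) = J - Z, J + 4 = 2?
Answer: 15738/7 ≈ 2248.3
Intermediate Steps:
J = -2 (J = -4 + 2 = -2)
H(Y, O) = 1/(6 + Y)
u(Z, d) = -2 - Z
q(s) = 3*s/(6 + s) (q(s) = (s + s*2)/(6 + s) = (s + 2*s)/(6 + s) = (3*s)/(6 + s) = 3*s/(6 + s))
122*(18 + q(u(-3, -1))) = 122*(18 + 3*(-2 - 1*(-3))/(6 + (-2 - 1*(-3)))) = 122*(18 + 3*(-2 + 3)/(6 + (-2 + 3))) = 122*(18 + 3*1/(6 + 1)) = 122*(18 + 3*1/7) = 122*(18 + 3*1*(1/7)) = 122*(18 + 3/7) = 122*(129/7) = 15738/7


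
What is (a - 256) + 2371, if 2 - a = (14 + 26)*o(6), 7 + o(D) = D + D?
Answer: 1917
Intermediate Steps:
o(D) = -7 + 2*D (o(D) = -7 + (D + D) = -7 + 2*D)
a = -198 (a = 2 - (14 + 26)*(-7 + 2*6) = 2 - 40*(-7 + 12) = 2 - 40*5 = 2 - 1*200 = 2 - 200 = -198)
(a - 256) + 2371 = (-198 - 256) + 2371 = -454 + 2371 = 1917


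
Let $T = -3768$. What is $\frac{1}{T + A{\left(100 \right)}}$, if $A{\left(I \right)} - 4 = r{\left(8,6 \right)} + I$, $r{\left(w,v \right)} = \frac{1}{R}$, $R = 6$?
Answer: $- \frac{6}{21983} \approx -0.00027294$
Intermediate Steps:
$r{\left(w,v \right)} = \frac{1}{6}$
$A{\left(I \right)} = \frac{25}{6} + I$ ($A{\left(I \right)} = 4 + \left(\frac{1}{6} + I\right) = \frac{25}{6} + I$)
$\frac{1}{T + A{\left(100 \right)}} = \frac{1}{-3768 + \left(\frac{25}{6} + 100\right)} = \frac{1}{-3768 + \frac{625}{6}} = \frac{1}{- \frac{21983}{6}} = - \frac{6}{21983}$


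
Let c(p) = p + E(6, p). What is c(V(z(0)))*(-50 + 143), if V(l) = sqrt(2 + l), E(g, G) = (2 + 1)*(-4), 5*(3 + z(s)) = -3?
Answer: -1116 + 186*I*sqrt(10)/5 ≈ -1116.0 + 117.64*I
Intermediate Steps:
z(s) = -18/5 (z(s) = -3 + (1/5)*(-3) = -3 - 3/5 = -18/5)
E(g, G) = -12 (E(g, G) = 3*(-4) = -12)
c(p) = -12 + p (c(p) = p - 12 = -12 + p)
c(V(z(0)))*(-50 + 143) = (-12 + sqrt(2 - 18/5))*(-50 + 143) = (-12 + sqrt(-8/5))*93 = (-12 + 2*I*sqrt(10)/5)*93 = -1116 + 186*I*sqrt(10)/5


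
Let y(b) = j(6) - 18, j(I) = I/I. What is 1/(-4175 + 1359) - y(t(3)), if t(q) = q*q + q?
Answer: 47871/2816 ≈ 17.000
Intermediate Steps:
j(I) = 1
t(q) = q + q² (t(q) = q² + q = q + q²)
y(b) = -17 (y(b) = 1 - 18 = -17)
1/(-4175 + 1359) - y(t(3)) = 1/(-4175 + 1359) - 1*(-17) = 1/(-2816) + 17 = -1/2816 + 17 = 47871/2816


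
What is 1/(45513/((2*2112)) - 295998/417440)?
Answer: 18367360/184881783 ≈ 0.099347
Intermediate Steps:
1/(45513/((2*2112)) - 295998/417440) = 1/(45513/4224 - 295998*1/417440) = 1/(45513*(1/4224) - 147999/208720) = 1/(15171/1408 - 147999/208720) = 1/(184881783/18367360) = 18367360/184881783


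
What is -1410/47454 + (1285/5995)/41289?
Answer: -1057432952/35594462409 ≈ -0.029708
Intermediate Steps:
-1410/47454 + (1285/5995)/41289 = -1410*1/47454 + (1285*(1/5995))*(1/41289) = -235/7909 + (257/1199)*(1/41289) = -235/7909 + 257/49505511 = -1057432952/35594462409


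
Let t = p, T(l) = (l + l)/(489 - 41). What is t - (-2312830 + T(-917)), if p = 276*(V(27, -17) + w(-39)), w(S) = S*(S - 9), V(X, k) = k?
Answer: 90394051/32 ≈ 2.8248e+6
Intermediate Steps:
T(l) = l/224 (T(l) = (2*l)/448 = (2*l)*(1/448) = l/224)
w(S) = S*(-9 + S)
p = 511980 (p = 276*(-17 - 39*(-9 - 39)) = 276*(-17 - 39*(-48)) = 276*(-17 + 1872) = 276*1855 = 511980)
t = 511980
t - (-2312830 + T(-917)) = 511980 - (-2312830 + (1/224)*(-917)) = 511980 - (-2312830 - 131/32) = 511980 - 1*(-74010691/32) = 511980 + 74010691/32 = 90394051/32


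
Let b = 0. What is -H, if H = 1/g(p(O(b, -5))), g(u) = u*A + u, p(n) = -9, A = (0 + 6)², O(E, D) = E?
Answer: 1/333 ≈ 0.0030030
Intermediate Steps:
A = 36 (A = 6² = 36)
g(u) = 37*u (g(u) = u*36 + u = 36*u + u = 37*u)
H = -1/333 (H = 1/(37*(-9)) = 1/(-333) = -1/333 ≈ -0.0030030)
-H = -1*(-1/333) = 1/333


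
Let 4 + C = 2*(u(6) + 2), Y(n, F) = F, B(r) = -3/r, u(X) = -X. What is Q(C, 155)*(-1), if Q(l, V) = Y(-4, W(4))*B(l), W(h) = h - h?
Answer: 0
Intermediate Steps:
W(h) = 0
C = -12 (C = -4 + 2*(-1*6 + 2) = -4 + 2*(-6 + 2) = -4 + 2*(-4) = -4 - 8 = -12)
Q(l, V) = 0 (Q(l, V) = 0*(-3/l) = 0)
Q(C, 155)*(-1) = 0*(-1) = 0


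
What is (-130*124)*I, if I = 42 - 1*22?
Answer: -322400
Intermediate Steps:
I = 20 (I = 42 - 22 = 20)
(-130*124)*I = -130*124*20 = -16120*20 = -322400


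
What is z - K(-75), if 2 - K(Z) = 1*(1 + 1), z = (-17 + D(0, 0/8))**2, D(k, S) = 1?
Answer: 256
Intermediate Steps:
z = 256 (z = (-17 + 1)**2 = (-16)**2 = 256)
K(Z) = 0 (K(Z) = 2 - (1 + 1) = 2 - 2 = 0)
z - K(-75) = 256 - 1*0 = 256 + 0 = 256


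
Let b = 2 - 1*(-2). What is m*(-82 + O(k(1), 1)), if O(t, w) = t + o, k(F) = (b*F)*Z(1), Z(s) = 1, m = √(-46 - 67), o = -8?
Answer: -86*I*√113 ≈ -914.19*I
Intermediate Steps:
m = I*√113 (m = √(-113) = I*√113 ≈ 10.63*I)
b = 4 (b = 2 + 2 = 4)
k(F) = 4*F (k(F) = (4*F)*1 = 4*F)
O(t, w) = -8 + t (O(t, w) = t - 8 = -8 + t)
m*(-82 + O(k(1), 1)) = (I*√113)*(-82 + (-8 + 4*1)) = (I*√113)*(-82 + (-8 + 4)) = (I*√113)*(-82 - 4) = (I*√113)*(-86) = -86*I*√113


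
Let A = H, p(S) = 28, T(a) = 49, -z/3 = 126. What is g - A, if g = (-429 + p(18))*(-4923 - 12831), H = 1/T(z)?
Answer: 348848345/49 ≈ 7.1194e+6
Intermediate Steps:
z = -378 (z = -3*126 = -378)
H = 1/49 ≈ 0.020408
A = 1/49 ≈ 0.020408
g = 7119354 (g = (-429 + 28)*(-4923 - 12831) = -401*(-17754) = 7119354)
g - A = 7119354 - 1*1/49 = 7119354 - 1/49 = 348848345/49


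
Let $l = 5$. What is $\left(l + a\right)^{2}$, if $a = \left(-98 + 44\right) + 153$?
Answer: $10816$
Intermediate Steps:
$a = 99$ ($a = -54 + 153 = 99$)
$\left(l + a\right)^{2} = \left(5 + 99\right)^{2} = 104^{2} = 10816$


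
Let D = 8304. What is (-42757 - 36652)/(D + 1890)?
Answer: -79409/10194 ≈ -7.7898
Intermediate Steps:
(-42757 - 36652)/(D + 1890) = (-42757 - 36652)/(8304 + 1890) = -79409/10194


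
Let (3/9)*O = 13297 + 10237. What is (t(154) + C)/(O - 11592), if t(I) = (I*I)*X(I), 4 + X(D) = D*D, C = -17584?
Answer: 40166872/4215 ≈ 9529.5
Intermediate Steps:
X(D) = -4 + D² (X(D) = -4 + D*D = -4 + D²)
t(I) = I²*(-4 + I²) (t(I) = (I*I)*(-4 + I²) = I²*(-4 + I²))
O = 70602 (O = 3*(13297 + 10237) = 3*23534 = 70602)
(t(154) + C)/(O - 11592) = (154²*(-4 + 154²) - 17584)/(70602 - 11592) = (23716*(-4 + 23716) - 17584)/59010 = (23716*23712 - 17584)*(1/59010) = (562353792 - 17584)*(1/59010) = 562336208*(1/59010) = 40166872/4215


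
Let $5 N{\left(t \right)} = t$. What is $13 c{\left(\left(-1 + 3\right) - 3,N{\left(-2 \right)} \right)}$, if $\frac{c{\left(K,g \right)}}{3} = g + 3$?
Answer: $\frac{507}{5} \approx 101.4$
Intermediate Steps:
$N{\left(t \right)} = \frac{t}{5}$
$c{\left(K,g \right)} = 9 + 3 g$ ($c{\left(K,g \right)} = 3 \left(g + 3\right) = 3 \left(3 + g\right) = 9 + 3 g$)
$13 c{\left(\left(-1 + 3\right) - 3,N{\left(-2 \right)} \right)} = 13 \left(9 + 3 \cdot \frac{1}{5} \left(-2\right)\right) = 13 \left(9 + 3 \left(- \frac{2}{5}\right)\right) = 13 \left(9 - \frac{6}{5}\right) = 13 \cdot \frac{39}{5} = \frac{507}{5}$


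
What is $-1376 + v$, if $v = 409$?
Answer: $-967$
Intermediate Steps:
$-1376 + v = -1376 + 409 = -967$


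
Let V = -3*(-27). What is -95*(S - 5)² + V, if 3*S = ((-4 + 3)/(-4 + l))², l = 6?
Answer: -319031/144 ≈ -2215.5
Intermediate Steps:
S = 1/12 (S = ((-4 + 3)/(-4 + 6))²/3 = (-1/2)²/3 = (-1*½)²/3 = (-½)²/3 = (⅓)*(¼) = 1/12 ≈ 0.083333)
V = 81
-95*(S - 5)² + V = -95*(1/12 - 5)² + 81 = -95*(-59/12)² + 81 = -95*3481/144 + 81 = -330695/144 + 81 = -319031/144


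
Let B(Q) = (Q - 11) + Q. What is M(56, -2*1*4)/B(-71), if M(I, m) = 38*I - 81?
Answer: -2047/153 ≈ -13.379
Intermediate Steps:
B(Q) = -11 + 2*Q (B(Q) = (-11 + Q) + Q = -11 + 2*Q)
M(I, m) = -81 + 38*I
M(56, -2*1*4)/B(-71) = (-81 + 38*56)/(-11 + 2*(-71)) = (-81 + 2128)/(-11 - 142) = 2047/(-153) = 2047*(-1/153) = -2047/153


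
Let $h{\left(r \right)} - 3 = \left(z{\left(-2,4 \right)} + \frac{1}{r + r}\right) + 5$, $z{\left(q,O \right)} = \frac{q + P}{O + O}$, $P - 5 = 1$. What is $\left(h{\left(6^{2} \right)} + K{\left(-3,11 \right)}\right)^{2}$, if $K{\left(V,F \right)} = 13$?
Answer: $\frac{2399401}{5184} \approx 462.85$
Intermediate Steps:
$P = 6$ ($P = 5 + 1 = 6$)
$z{\left(q,O \right)} = \frac{6 + q}{2 O}$ ($z{\left(q,O \right)} = \frac{q + 6}{O + O} = \frac{6 + q}{2 O}$)
$h{\left(r \right)} = \frac{17}{2} + \frac{1}{2 r}$ ($h{\left(r \right)} = 3 + \left(\left(\frac{6 - 2}{2 \cdot 4} + \frac{1}{r + r}\right) + 5\right) = 3 + \left(\left(\frac{1}{2} \cdot \frac{1}{4} \cdot 4 + \frac{1}{2 r}\right) + 5\right) = 3 + \left(\left(\frac{1}{2} + \frac{1}{2 r}\right) + 5\right) = 3 + \left(\frac{11}{2} + \frac{1}{2 r}\right) = \frac{17}{2} + \frac{1}{2 r}$)
$\left(h{\left(6^{2} \right)} + K{\left(-3,11 \right)}\right)^{2} = \left(\frac{1 + 17 \cdot 6^{2}}{2 \cdot 6^{2}} + 13\right)^{2} = \left(\frac{1 + 17 \cdot 36}{2 \cdot 36} + 13\right)^{2} = \left(\frac{1}{2} \cdot \frac{1}{36} \left(1 + 612\right) + 13\right)^{2} = \left(\frac{1}{2} \cdot \frac{1}{36} \cdot 613 + 13\right)^{2} = \left(\frac{613}{72} + 13\right)^{2} = \left(\frac{1549}{72}\right)^{2} = \frac{2399401}{5184}$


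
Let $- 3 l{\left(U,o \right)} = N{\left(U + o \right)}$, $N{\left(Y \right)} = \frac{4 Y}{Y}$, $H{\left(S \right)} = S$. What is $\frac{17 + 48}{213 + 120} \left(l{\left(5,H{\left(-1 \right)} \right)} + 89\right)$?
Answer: $\frac{17095}{999} \approx 17.112$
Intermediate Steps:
$N{\left(Y \right)} = 4$
$l{\left(U,o \right)} = - \frac{4}{3}$ ($l{\left(U,o \right)} = \left(- \frac{1}{3}\right) 4 = - \frac{4}{3}$)
$\frac{17 + 48}{213 + 120} \left(l{\left(5,H{\left(-1 \right)} \right)} + 89\right) = \frac{17 + 48}{213 + 120} \left(- \frac{4}{3} + 89\right) = \frac{65}{333} \cdot \frac{263}{3} = \frac{17095}{999}$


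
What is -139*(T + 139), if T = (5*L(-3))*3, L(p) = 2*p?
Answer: -6811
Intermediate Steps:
T = -90 (T = (5*(2*(-3)))*3 = (5*(-6))*3 = -30*3 = -90)
-139*(T + 139) = -139*(-90 + 139) = -139*49 = -6811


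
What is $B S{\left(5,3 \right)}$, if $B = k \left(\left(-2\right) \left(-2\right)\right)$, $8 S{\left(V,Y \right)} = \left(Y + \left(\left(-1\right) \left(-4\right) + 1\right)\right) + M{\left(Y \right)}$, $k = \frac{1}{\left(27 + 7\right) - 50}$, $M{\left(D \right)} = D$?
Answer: $- \frac{11}{32} \approx -0.34375$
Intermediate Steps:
$k = - \frac{1}{16}$ ($k = \frac{1}{34 - 50} = \frac{1}{-16} = - \frac{1}{16} \approx -0.0625$)
$S{\left(V,Y \right)} = \frac{5}{8} + \frac{Y}{4}$ ($S{\left(V,Y \right)} = \frac{\left(Y + \left(\left(-1\right) \left(-4\right) + 1\right)\right) + Y}{8} = \frac{\left(Y + \left(4 + 1\right)\right) + Y}{8} = \frac{\left(Y + 5\right) + Y}{8} = \frac{\left(5 + Y\right) + Y}{8} = \frac{5 + 2 Y}{8} = \frac{5}{8} + \frac{Y}{4}$)
$B = - \frac{1}{4}$ ($B = - \frac{\left(-2\right) \left(-2\right)}{16} = \left(- \frac{1}{16}\right) 4 = - \frac{1}{4} \approx -0.25$)
$B S{\left(5,3 \right)} = - \frac{\frac{5}{8} + \frac{1}{4} \cdot 3}{4} = - \frac{\frac{5}{8} + \frac{3}{4}}{4} = \left(- \frac{1}{4}\right) \frac{11}{8} = - \frac{11}{32}$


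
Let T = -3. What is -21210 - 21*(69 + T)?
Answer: -22596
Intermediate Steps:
-21210 - 21*(69 + T) = -21210 - 21*(69 - 3) = -21210 - 21*66 = -21210 - 1386 = -22596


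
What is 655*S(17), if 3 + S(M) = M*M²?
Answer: 3216050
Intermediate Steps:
S(M) = -3 + M³ (S(M) = -3 + M*M² = -3 + M³)
655*S(17) = 655*(-3 + 17³) = 655*(-3 + 4913) = 655*4910 = 3216050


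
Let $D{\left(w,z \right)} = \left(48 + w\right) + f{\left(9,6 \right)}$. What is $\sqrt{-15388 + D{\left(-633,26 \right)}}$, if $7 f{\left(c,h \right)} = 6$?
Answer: $\frac{i \sqrt{782635}}{7} \approx 126.38 i$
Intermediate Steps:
$f{\left(c,h \right)} = \frac{6}{7}$ ($f{\left(c,h \right)} = \frac{1}{7} \cdot 6 = \frac{6}{7}$)
$D{\left(w,z \right)} = \frac{342}{7} + w$ ($D{\left(w,z \right)} = \left(48 + w\right) + \frac{6}{7} = \frac{342}{7} + w$)
$\sqrt{-15388 + D{\left(-633,26 \right)}} = \sqrt{-15388 + \left(\frac{342}{7} - 633\right)} = \sqrt{-15388 - \frac{4089}{7}} = \sqrt{- \frac{111805}{7}} = \frac{i \sqrt{782635}}{7}$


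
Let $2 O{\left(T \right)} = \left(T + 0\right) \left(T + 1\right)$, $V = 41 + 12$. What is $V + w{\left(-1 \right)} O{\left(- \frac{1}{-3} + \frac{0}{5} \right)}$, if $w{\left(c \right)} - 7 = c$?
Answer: $\frac{163}{3} \approx 54.333$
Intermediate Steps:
$w{\left(c \right)} = 7 + c$
$V = 53$
$O{\left(T \right)} = \frac{T \left(1 + T\right)}{2}$ ($O{\left(T \right)} = \frac{\left(T + 0\right) \left(T + 1\right)}{2} = \frac{T \left(1 + T\right)}{2}$)
$V + w{\left(-1 \right)} O{\left(- \frac{1}{-3} + \frac{0}{5} \right)} = 53 + \left(7 - 1\right) \frac{\left(- \frac{1}{-3} + \frac{0}{5}\right) \left(1 + \left(- \frac{1}{-3} + \frac{0}{5}\right)\right)}{2} = 53 + 6 \frac{\left(\left(-1\right) \left(- \frac{1}{3}\right) + 0 \cdot \frac{1}{5}\right) \left(1 + \left(\left(-1\right) \left(- \frac{1}{3}\right) + 0 \cdot \frac{1}{5}\right)\right)}{2} = 53 + 6 \frac{\left(\frac{1}{3} + 0\right) \left(1 + \left(\frac{1}{3} + 0\right)\right)}{2} = 53 + 6 \cdot \frac{1}{2} \cdot \frac{1}{3} \left(1 + \frac{1}{3}\right) = 53 + 6 \cdot \frac{1}{2} \cdot \frac{1}{3} \cdot \frac{4}{3} = 53 + 6 \cdot \frac{2}{9} = 53 + \frac{4}{3} = \frac{163}{3}$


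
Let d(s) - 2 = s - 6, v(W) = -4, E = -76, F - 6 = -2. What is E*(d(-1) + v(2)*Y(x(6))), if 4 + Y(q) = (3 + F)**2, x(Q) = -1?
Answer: 14060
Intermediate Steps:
F = 4 (F = 6 - 2 = 4)
Y(q) = 45 (Y(q) = -4 + (3 + 4)**2 = -4 + 7**2 = -4 + 49 = 45)
d(s) = -4 + s (d(s) = 2 + (s - 6) = 2 + (-6 + s) = -4 + s)
E*(d(-1) + v(2)*Y(x(6))) = -76*((-4 - 1) - 4*45) = -76*(-5 - 180) = -76*(-185) = 14060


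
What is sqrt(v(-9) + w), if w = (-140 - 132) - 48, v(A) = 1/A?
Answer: I*sqrt(2881)/3 ≈ 17.892*I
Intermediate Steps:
w = -320 (w = -272 - 48 = -320)
sqrt(v(-9) + w) = sqrt(1/(-9) - 320) = sqrt(-1/9 - 320) = sqrt(-2881/9) = I*sqrt(2881)/3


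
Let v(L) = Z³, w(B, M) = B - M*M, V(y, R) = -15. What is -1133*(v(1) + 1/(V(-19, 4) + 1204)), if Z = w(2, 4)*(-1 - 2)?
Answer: -99806687189/1189 ≈ -8.3942e+7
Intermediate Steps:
w(B, M) = B - M²
Z = 42 (Z = (2 - 1*4²)*(-1 - 2) = (2 - 1*16)*(-3) = (2 - 16)*(-3) = -14*(-3) = 42)
v(L) = 74088 (v(L) = 42³ = 74088)
-1133*(v(1) + 1/(V(-19, 4) + 1204)) = -1133*(74088 + 1/(-15 + 1204)) = -1133*(74088 + 1/1189) = -1133*88090633/1189 = -99806687189/1189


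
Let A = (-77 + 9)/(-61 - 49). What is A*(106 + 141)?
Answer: 8398/55 ≈ 152.69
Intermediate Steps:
A = 34/55 (A = -68/(-110) = -68*(-1/110) = 34/55 ≈ 0.61818)
A*(106 + 141) = 34*(106 + 141)/55 = (34/55)*247 = 8398/55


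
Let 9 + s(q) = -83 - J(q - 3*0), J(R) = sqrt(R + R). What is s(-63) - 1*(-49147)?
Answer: 49055 - 3*I*sqrt(14) ≈ 49055.0 - 11.225*I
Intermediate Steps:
J(R) = sqrt(2)*sqrt(R) (J(R) = sqrt(2*R) = sqrt(2)*sqrt(R))
s(q) = -92 - sqrt(2)*sqrt(q) (s(q) = -9 + (-83 - sqrt(2)*sqrt(q - 3*0)) = -9 + (-83 - sqrt(2)*sqrt(q + 0)) = -9 + (-83 - sqrt(2)*sqrt(q)) = -92 - sqrt(2)*sqrt(q))
s(-63) - 1*(-49147) = (-92 - sqrt(2)*sqrt(-63)) - 1*(-49147) = (-92 - sqrt(2)*3*I*sqrt(7)) + 49147 = (-92 - 3*I*sqrt(14)) + 49147 = 49055 - 3*I*sqrt(14)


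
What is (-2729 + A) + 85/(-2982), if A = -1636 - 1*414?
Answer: -14251063/2982 ≈ -4779.0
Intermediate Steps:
A = -2050 (A = -1636 - 414 = -2050)
(-2729 + A) + 85/(-2982) = (-2729 - 2050) + 85/(-2982) = -4779 + 85*(-1/2982) = -4779 - 85/2982 = -14251063/2982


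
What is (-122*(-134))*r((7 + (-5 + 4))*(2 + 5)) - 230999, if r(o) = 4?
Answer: -165607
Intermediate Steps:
(-122*(-134))*r((7 + (-5 + 4))*(2 + 5)) - 230999 = -122*(-134)*4 - 230999 = 16348*4 - 230999 = 65392 - 230999 = -165607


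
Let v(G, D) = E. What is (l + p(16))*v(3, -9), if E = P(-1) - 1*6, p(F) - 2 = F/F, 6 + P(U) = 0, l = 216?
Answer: -2628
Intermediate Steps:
P(U) = -6 (P(U) = -6 + 0 = -6)
p(F) = 3 (p(F) = 2 + F/F = 2 + 1 = 3)
E = -12 (E = -6 - 1*6 = -6 - 6 = -12)
v(G, D) = -12
(l + p(16))*v(3, -9) = (216 + 3)*(-12) = 219*(-12) = -2628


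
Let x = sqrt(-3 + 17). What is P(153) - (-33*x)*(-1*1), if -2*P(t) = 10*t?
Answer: -765 - 33*sqrt(14) ≈ -888.47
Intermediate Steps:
x = sqrt(14) ≈ 3.7417
P(t) = -5*t
P(153) - (-33*x)*(-1*1) = -5*153 - (-33*sqrt(14))*(-1*1) = -765 - (-33*sqrt(14))*(-1) = -765 - 33*sqrt(14)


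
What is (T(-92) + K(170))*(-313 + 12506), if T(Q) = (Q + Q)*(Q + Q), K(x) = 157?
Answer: 414720509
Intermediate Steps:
T(Q) = 4*Q² (T(Q) = (2*Q)*(2*Q) = 4*Q²)
(T(-92) + K(170))*(-313 + 12506) = (4*(-92)² + 157)*(-313 + 12506) = (4*8464 + 157)*12193 = (33856 + 157)*12193 = 34013*12193 = 414720509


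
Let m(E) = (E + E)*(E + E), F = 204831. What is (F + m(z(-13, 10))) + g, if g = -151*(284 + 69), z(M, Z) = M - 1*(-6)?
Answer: 151724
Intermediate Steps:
z(M, Z) = 6 + M (z(M, Z) = M + 6 = 6 + M)
m(E) = 4*E**2 (m(E) = (2*E)*(2*E) = 4*E**2)
g = -53303 (g = -151*353 = -53303)
(F + m(z(-13, 10))) + g = (204831 + 4*(6 - 13)**2) - 53303 = (204831 + 4*(-7)**2) - 53303 = (204831 + 4*49) - 53303 = (204831 + 196) - 53303 = 205027 - 53303 = 151724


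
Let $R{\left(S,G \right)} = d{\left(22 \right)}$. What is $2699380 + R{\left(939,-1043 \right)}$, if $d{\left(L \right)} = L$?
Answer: $2699402$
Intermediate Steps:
$R{\left(S,G \right)} = 22$
$2699380 + R{\left(939,-1043 \right)} = 2699380 + 22 = 2699402$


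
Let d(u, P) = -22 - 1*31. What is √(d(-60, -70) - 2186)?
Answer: I*√2239 ≈ 47.318*I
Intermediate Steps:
d(u, P) = -53 (d(u, P) = -22 - 31 = -53)
√(d(-60, -70) - 2186) = √(-53 - 2186) = √(-2239) = I*√2239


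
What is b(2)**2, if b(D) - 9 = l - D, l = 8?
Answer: 225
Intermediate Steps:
b(D) = 17 - D (b(D) = 9 + (8 - D) = 17 - D)
b(2)**2 = (17 - 1*2)**2 = (17 - 2)**2 = 15**2 = 225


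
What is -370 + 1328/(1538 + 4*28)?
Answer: -304586/825 ≈ -369.20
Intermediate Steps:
-370 + 1328/(1538 + 4*28) = -370 + 1328/(1538 + 112) = -370 + 1328/1650 = -370 + 1328*(1/1650) = -370 + 664/825 = -304586/825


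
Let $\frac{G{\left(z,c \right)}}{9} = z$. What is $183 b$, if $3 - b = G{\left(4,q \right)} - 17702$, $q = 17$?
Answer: $3233427$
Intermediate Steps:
$G{\left(z,c \right)} = 9 z$
$b = 17669$ ($b = 3 - \left(9 \cdot 4 - 17702\right) = 3 - \left(36 - 17702\right) = 3 - -17666 = 3 + 17666 = 17669$)
$183 b = 183 \cdot 17669 = 3233427$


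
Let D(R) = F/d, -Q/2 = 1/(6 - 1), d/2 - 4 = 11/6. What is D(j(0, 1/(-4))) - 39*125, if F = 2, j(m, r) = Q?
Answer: -170619/35 ≈ -4874.8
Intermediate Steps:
d = 35/3 (d = 8 + 2*(11/6) = 8 + 11/3 = 35/3 ≈ 11.667)
Q = -⅖ (Q = -2/(6 - 1) = -2/5 = -2*⅕ = -⅖ ≈ -0.40000)
j(m, r) = -⅖
D(R) = 6/35 (D(R) = 2/(35/3) = 2*(3/35) = 6/35)
D(j(0, 1/(-4))) - 39*125 = 6/35 - 39*125 = 6/35 - 4875 = -170619/35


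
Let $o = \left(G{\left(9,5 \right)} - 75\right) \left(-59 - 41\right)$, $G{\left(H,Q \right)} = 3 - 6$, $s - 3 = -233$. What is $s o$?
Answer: $-1794000$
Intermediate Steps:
$s = -230$ ($s = 3 - 233 = -230$)
$G{\left(H,Q \right)} = -3$ ($G{\left(H,Q \right)} = 3 - 6 = -3$)
$o = 7800$ ($o = \left(-3 - 75\right) \left(-59 - 41\right) = \left(-78\right) \left(-100\right) = 7800$)
$s o = \left(-230\right) 7800 = -1794000$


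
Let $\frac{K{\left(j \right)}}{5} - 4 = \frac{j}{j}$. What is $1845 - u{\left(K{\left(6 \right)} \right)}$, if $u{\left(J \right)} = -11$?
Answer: $1856$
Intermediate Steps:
$K{\left(j \right)} = 25$ ($K{\left(j \right)} = 20 + 5 \frac{j}{j} = 20 + 5 \cdot 1 = 20 + 5 = 25$)
$1845 - u{\left(K{\left(6 \right)} \right)} = 1845 - -11 = 1845 + 11 = 1856$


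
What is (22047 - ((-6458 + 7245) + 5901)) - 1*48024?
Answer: -32665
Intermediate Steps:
(22047 - ((-6458 + 7245) + 5901)) - 1*48024 = (22047 - (787 + 5901)) - 48024 = (22047 - 1*6688) - 48024 = (22047 - 6688) - 48024 = 15359 - 48024 = -32665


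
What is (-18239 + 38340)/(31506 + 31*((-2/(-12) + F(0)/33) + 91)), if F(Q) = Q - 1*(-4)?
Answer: 1326666/2266171 ≈ 0.58542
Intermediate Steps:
F(Q) = 4 + Q (F(Q) = Q + 4 = 4 + Q)
(-18239 + 38340)/(31506 + 31*((-2/(-12) + F(0)/33) + 91)) = (-18239 + 38340)/(31506 + 31*((-2/(-12) + (4 + 0)/33) + 91)) = 20101/(31506 + 31*((-2*(-1/12) + 4*(1/33)) + 91)) = 20101/(31506 + 31*((⅙ + 4/33) + 91)) = 20101/(31506 + 31*(19/66 + 91)) = 20101/(31506 + 31*(6025/66)) = 20101/(31506 + 186775/66) = 20101/(2266171/66) = 20101*(66/2266171) = 1326666/2266171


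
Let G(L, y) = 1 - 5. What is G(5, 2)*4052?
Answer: -16208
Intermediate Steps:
G(L, y) = -4
G(5, 2)*4052 = -4*4052 = -16208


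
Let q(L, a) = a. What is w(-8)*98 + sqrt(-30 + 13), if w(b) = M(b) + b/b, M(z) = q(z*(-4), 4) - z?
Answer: 1274 + I*sqrt(17) ≈ 1274.0 + 4.1231*I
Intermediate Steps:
M(z) = 4 - z
w(b) = 5 - b (w(b) = (4 - b) + b/b = (4 - b) + 1 = 5 - b)
w(-8)*98 + sqrt(-30 + 13) = (5 - 1*(-8))*98 + sqrt(-30 + 13) = (5 + 8)*98 + sqrt(-17) = 13*98 + I*sqrt(17) = 1274 + I*sqrt(17)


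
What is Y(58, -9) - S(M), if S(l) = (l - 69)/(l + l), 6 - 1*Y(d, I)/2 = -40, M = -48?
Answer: 2905/32 ≈ 90.781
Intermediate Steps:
Y(d, I) = 92 (Y(d, I) = 12 - 2*(-40) = 12 + 80 = 92)
S(l) = (-69 + l)/(2*l) (S(l) = (-69 + l)/((2*l)) = (-69 + l)*(1/(2*l)) = (-69 + l)/(2*l))
Y(58, -9) - S(M) = 92 - (-69 - 48)/(2*(-48)) = 92 - (-1)*(-117)/(2*48) = 92 - 1*39/32 = 92 - 39/32 = 2905/32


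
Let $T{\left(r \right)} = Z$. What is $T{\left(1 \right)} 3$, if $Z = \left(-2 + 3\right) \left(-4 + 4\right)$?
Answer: $0$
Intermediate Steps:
$Z = 0$ ($Z = 1 \cdot 0 = 0$)
$T{\left(r \right)} = 0$
$T{\left(1 \right)} 3 = 0 \cdot 3 = 0$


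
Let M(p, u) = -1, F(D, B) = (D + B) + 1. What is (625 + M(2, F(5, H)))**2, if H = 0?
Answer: 389376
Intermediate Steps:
F(D, B) = 1 + B + D (F(D, B) = (B + D) + 1 = 1 + B + D)
(625 + M(2, F(5, H)))**2 = (625 - 1)**2 = 624**2 = 389376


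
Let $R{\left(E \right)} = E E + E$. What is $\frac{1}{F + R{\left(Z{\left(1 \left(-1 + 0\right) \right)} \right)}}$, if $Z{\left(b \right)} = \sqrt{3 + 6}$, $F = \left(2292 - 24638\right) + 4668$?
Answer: $- \frac{1}{17666} \approx -5.6606 \cdot 10^{-5}$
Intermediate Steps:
$F = -17678$ ($F = -22346 + 4668 = -17678$)
$Z{\left(b \right)} = 3$ ($Z{\left(b \right)} = \sqrt{9} = 3$)
$R{\left(E \right)} = E + E^{2}$ ($R{\left(E \right)} = E^{2} + E = E + E^{2}$)
$\frac{1}{F + R{\left(Z{\left(1 \left(-1 + 0\right) \right)} \right)}} = \frac{1}{-17678 + 3 \left(1 + 3\right)} = \frac{1}{-17678 + 3 \cdot 4} = \frac{1}{-17678 + 12} = \frac{1}{-17666} = - \frac{1}{17666}$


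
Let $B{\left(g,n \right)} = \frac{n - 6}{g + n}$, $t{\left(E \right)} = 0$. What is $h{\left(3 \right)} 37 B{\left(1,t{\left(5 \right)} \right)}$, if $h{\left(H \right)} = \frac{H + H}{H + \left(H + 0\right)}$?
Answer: $-222$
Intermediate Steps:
$h{\left(H \right)} = 1$ ($h{\left(H \right)} = \frac{2 H}{H + H} = \frac{2 H}{2 H} = 2 H \frac{1}{2 H} = 1$)
$B{\left(g,n \right)} = \frac{-6 + n}{g + n}$
$h{\left(3 \right)} 37 B{\left(1,t{\left(5 \right)} \right)} = 1 \cdot 37 \frac{-6 + 0}{1 + 0} = 37 \cdot 1^{-1} \left(-6\right) = 37 \cdot 1 \left(-6\right) = 37 \left(-6\right) = -222$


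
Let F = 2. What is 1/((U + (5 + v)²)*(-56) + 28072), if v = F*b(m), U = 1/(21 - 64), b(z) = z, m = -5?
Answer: 43/1146952 ≈ 3.7491e-5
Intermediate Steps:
U = -1/43 (U = 1/(-43) = -1/43 ≈ -0.023256)
v = -10 (v = 2*(-5) = -10)
1/((U + (5 + v)²)*(-56) + 28072) = 1/((-1/43 + (5 - 10)²)*(-56) + 28072) = 1/((-1/43 + (-5)²)*(-56) + 28072) = 1/((-1/43 + 25)*(-56) + 28072) = 1/((1074/43)*(-56) + 28072) = 1/(-60144/43 + 28072) = 1/(1146952/43) = 43/1146952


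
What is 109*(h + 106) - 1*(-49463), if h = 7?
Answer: 61780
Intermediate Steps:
109*(h + 106) - 1*(-49463) = 109*(7 + 106) - 1*(-49463) = 109*113 + 49463 = 12317 + 49463 = 61780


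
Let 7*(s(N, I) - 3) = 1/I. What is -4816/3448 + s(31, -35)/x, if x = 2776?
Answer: -204557943/146565860 ≈ -1.3957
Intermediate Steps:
s(N, I) = 3 + 1/(7*I)
-4816/3448 + s(31, -35)/x = -4816/3448 + (3 + (⅐)/(-35))/2776 = -4816*1/3448 + (3 + (⅐)*(-1/35))*(1/2776) = -602/431 + (3 - 1/245)*(1/2776) = -602/431 + (734/245)*(1/2776) = -602/431 + 367/340060 = -204557943/146565860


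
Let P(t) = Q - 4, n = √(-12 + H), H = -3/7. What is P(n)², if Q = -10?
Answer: 196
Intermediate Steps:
H = -3/7 (H = -3*⅐ = -3/7 ≈ -0.42857)
n = I*√609/7 (n = √(-12 - 3/7) = √(-87/7) = I*√609/7 ≈ 3.5254*I)
P(t) = -14 (P(t) = -10 - 4 = -14)
P(n)² = (-14)² = 196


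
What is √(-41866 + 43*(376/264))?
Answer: I*√45525381/33 ≈ 204.46*I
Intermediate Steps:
√(-41866 + 43*(376/264)) = √(-41866 + 43*(376*(1/264))) = √(-41866 + 43*(47/33)) = √(-41866 + 2021/33) = √(-1379557/33) = I*√45525381/33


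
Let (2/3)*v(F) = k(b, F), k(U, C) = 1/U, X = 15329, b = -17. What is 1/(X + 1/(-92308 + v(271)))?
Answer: 3138475/48109683241 ≈ 6.5236e-5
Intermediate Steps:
v(F) = -3/34 (v(F) = (3/2)/(-17) = (3/2)*(-1/17) = -3/34)
1/(X + 1/(-92308 + v(271))) = 1/(15329 + 1/(-92308 - 3/34)) = 1/(15329 + 1/(-3138475/34)) = 1/(15329 - 34/3138475) = 1/(48109683241/3138475) = 3138475/48109683241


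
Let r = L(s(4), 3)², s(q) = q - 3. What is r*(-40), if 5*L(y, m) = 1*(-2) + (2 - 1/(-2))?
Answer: -⅖ ≈ -0.40000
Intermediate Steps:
s(q) = -3 + q
L(y, m) = ⅒ (L(y, m) = (1*(-2) + (2 - 1/(-2)))/5 = (-2 + (2 - 1*(-½)))/5 = (-2 + (2 + ½))/5 = (-2 + 5/2)/5 = (⅕)*(½) = ⅒)
r = 1/100 (r = (⅒)² = 1/100 ≈ 0.010000)
r*(-40) = (1/100)*(-40) = -⅖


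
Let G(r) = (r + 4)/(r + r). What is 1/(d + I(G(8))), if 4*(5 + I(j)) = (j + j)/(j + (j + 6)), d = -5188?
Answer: -20/103859 ≈ -0.00019257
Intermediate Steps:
G(r) = (4 + r)/(2*r) (G(r) = (4 + r)/((2*r)) = (4 + r)*(1/(2*r)) = (4 + r)/(2*r))
I(j) = -5 + j/(2*(6 + 2*j)) (I(j) = -5 + ((j + j)/(j + (j + 6)))/4 = -5 + ((2*j)/(j + (6 + j)))/4 = -5 + ((2*j)/(6 + 2*j))/4 = -5 + (2*j/(6 + 2*j))/4 = -5 + j/(2*(6 + 2*j)))
1/(d + I(G(8))) = 1/(-5188 + (-60 - 19*(4 + 8)/(2*8))/(4*(3 + (½)*(4 + 8)/8))) = 1/(-5188 + (-60 - 19*12/(2*8))/(4*(3 + (½)*(⅛)*12))) = 1/(-5188 + (-60 - 19*¾)/(4*(3 + ¾))) = 1/(-5188 + (-60 - 57/4)/(4*(15/4))) = 1/(-5188 + (¼)*(4/15)*(-297/4)) = 1/(-5188 - 99/20) = 1/(-103859/20) = -20/103859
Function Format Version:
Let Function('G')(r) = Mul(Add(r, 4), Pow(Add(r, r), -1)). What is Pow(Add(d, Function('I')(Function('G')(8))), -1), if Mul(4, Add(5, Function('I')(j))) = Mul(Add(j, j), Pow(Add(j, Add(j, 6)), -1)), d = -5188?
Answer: Rational(-20, 103859) ≈ -0.00019257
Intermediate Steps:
Function('G')(r) = Mul(Rational(1, 2), Pow(r, -1), Add(4, r)) (Function('G')(r) = Mul(Add(4, r), Pow(Mul(2, r), -1)) = Mul(Add(4, r), Mul(Rational(1, 2), Pow(r, -1))) = Mul(Rational(1, 2), Pow(r, -1), Add(4, r)))
Function('I')(j) = Add(-5, Mul(Rational(1, 2), j, Pow(Add(6, Mul(2, j)), -1))) (Function('I')(j) = Add(-5, Mul(Rational(1, 4), Mul(Add(j, j), Pow(Add(j, Add(j, 6)), -1)))) = Add(-5, Mul(Rational(1, 4), Mul(Mul(2, j), Pow(Add(j, Add(6, j)), -1)))) = Add(-5, Mul(Rational(1, 4), Mul(Mul(2, j), Pow(Add(6, Mul(2, j)), -1)))) = Add(-5, Mul(Rational(1, 4), Mul(2, j, Pow(Add(6, Mul(2, j)), -1)))) = Add(-5, Mul(Rational(1, 2), j, Pow(Add(6, Mul(2, j)), -1))))
Pow(Add(d, Function('I')(Function('G')(8))), -1) = Pow(Add(-5188, Mul(Rational(1, 4), Pow(Add(3, Mul(Rational(1, 2), Pow(8, -1), Add(4, 8))), -1), Add(-60, Mul(-19, Mul(Rational(1, 2), Pow(8, -1), Add(4, 8)))))), -1) = Pow(Add(-5188, Mul(Rational(1, 4), Pow(Add(3, Mul(Rational(1, 2), Rational(1, 8), 12)), -1), Add(-60, Mul(-19, Mul(Rational(1, 2), Rational(1, 8), 12))))), -1) = Pow(Add(-5188, Mul(Rational(1, 4), Pow(Add(3, Rational(3, 4)), -1), Add(-60, Mul(-19, Rational(3, 4))))), -1) = Pow(Add(-5188, Mul(Rational(1, 4), Pow(Rational(15, 4), -1), Add(-60, Rational(-57, 4)))), -1) = Pow(Add(-5188, Mul(Rational(1, 4), Rational(4, 15), Rational(-297, 4))), -1) = Pow(Add(-5188, Rational(-99, 20)), -1) = Pow(Rational(-103859, 20), -1) = Rational(-20, 103859)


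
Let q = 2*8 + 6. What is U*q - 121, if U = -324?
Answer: -7249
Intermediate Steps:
q = 22 (q = 16 + 6 = 22)
U*q - 121 = -324*22 - 121 = -7128 - 121 = -7249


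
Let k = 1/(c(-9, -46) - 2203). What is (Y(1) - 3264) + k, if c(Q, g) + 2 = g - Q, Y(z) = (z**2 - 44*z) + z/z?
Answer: -7412053/2242 ≈ -3306.0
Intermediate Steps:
Y(z) = 1 + z**2 - 44*z (Y(z) = (z**2 - 44*z) + 1 = 1 + z**2 - 44*z)
c(Q, g) = -2 + g - Q (c(Q, g) = -2 + (g - Q) = -2 + g - Q)
k = -1/2242 (k = 1/((-2 - 46 - 1*(-9)) - 2203) = 1/((-2 - 46 + 9) - 2203) = 1/(-39 - 2203) = 1/(-2242) = -1/2242 ≈ -0.00044603)
(Y(1) - 3264) + k = ((1 + 1**2 - 44*1) - 3264) - 1/2242 = ((1 + 1 - 44) - 3264) - 1/2242 = (-42 - 3264) - 1/2242 = -3306 - 1/2242 = -7412053/2242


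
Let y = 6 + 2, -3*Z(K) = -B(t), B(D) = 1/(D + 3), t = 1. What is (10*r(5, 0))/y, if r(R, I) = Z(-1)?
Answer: 5/48 ≈ 0.10417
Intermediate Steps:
B(D) = 1/(3 + D)
Z(K) = 1/12 (Z(K) = -(-1)/(3*(3 + 1)) = -(-1)/(3*4) = -1/3*(-1/4) = 1/12)
y = 8
r(R, I) = 1/12
(10*r(5, 0))/y = (10*(1/12))/8 = (5/6)*(1/8) = 5/48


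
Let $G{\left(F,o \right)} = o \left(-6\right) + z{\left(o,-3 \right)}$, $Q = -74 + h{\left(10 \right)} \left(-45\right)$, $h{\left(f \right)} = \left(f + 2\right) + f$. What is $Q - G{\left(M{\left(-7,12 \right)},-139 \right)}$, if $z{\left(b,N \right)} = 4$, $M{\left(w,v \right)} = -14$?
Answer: $-1902$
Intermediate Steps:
$h{\left(f \right)} = 2 + 2 f$ ($h{\left(f \right)} = \left(2 + f\right) + f = 2 + 2 f$)
$Q = -1064$ ($Q = -74 + \left(2 + 2 \cdot 10\right) \left(-45\right) = -74 + \left(2 + 20\right) \left(-45\right) = -74 + 22 \left(-45\right) = -74 - 990 = -1064$)
$G{\left(F,o \right)} = 4 - 6 o$ ($G{\left(F,o \right)} = o \left(-6\right) + 4 = - 6 o + 4 = 4 - 6 o$)
$Q - G{\left(M{\left(-7,12 \right)},-139 \right)} = -1064 - \left(4 - -834\right) = -1064 - \left(4 + 834\right) = -1064 - 838 = -1902$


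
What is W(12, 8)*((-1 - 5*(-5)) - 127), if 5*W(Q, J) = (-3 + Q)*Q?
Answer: -11124/5 ≈ -2224.8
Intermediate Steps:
W(Q, J) = Q*(-3 + Q)/5 (W(Q, J) = ((-3 + Q)*Q)/5 = (Q*(-3 + Q))/5 = Q*(-3 + Q)/5)
W(12, 8)*((-1 - 5*(-5)) - 127) = ((1/5)*12*(-3 + 12))*((-1 - 5*(-5)) - 127) = ((1/5)*12*9)*((-1 + 25) - 127) = 108*(24 - 127)/5 = (108/5)*(-103) = -11124/5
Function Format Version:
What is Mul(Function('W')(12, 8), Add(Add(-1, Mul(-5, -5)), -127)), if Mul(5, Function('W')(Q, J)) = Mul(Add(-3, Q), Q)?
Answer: Rational(-11124, 5) ≈ -2224.8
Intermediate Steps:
Function('W')(Q, J) = Mul(Rational(1, 5), Q, Add(-3, Q)) (Function('W')(Q, J) = Mul(Rational(1, 5), Mul(Add(-3, Q), Q)) = Mul(Rational(1, 5), Mul(Q, Add(-3, Q))) = Mul(Rational(1, 5), Q, Add(-3, Q)))
Mul(Function('W')(12, 8), Add(Add(-1, Mul(-5, -5)), -127)) = Mul(Mul(Rational(1, 5), 12, Add(-3, 12)), Add(Add(-1, Mul(-5, -5)), -127)) = Mul(Mul(Rational(1, 5), 12, 9), Add(Add(-1, 25), -127)) = Mul(Rational(108, 5), Add(24, -127)) = Mul(Rational(108, 5), -103) = Rational(-11124, 5)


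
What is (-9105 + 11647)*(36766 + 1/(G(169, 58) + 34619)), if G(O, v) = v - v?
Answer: 3235463078010/34619 ≈ 9.3459e+7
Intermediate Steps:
G(O, v) = 0
(-9105 + 11647)*(36766 + 1/(G(169, 58) + 34619)) = (-9105 + 11647)*(36766 + 1/(0 + 34619)) = 2542*(36766 + 1/34619) = 2542*(1272802155/34619) = 3235463078010/34619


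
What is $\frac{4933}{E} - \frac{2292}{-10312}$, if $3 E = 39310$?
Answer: $\frac{15169113}{25335295} \approx 0.59873$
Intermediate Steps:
$E = \frac{39310}{3}$ ($E = \frac{1}{3} \cdot 39310 = \frac{39310}{3} \approx 13103.0$)
$\frac{4933}{E} - \frac{2292}{-10312} = \frac{4933}{\frac{39310}{3}} - \frac{2292}{-10312} = 4933 \cdot \frac{3}{39310} - - \frac{573}{2578} = \frac{14799}{39310} + \frac{573}{2578} = \frac{15169113}{25335295}$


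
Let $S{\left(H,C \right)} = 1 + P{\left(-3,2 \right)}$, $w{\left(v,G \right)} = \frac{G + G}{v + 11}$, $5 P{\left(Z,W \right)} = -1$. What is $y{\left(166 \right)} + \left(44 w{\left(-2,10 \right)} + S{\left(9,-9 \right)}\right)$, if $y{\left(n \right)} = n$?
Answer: $\frac{11906}{45} \approx 264.58$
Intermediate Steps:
$P{\left(Z,W \right)} = - \frac{1}{5}$ ($P{\left(Z,W \right)} = \frac{1}{5} \left(-1\right) = - \frac{1}{5}$)
$w{\left(v,G \right)} = \frac{2 G}{11 + v}$
$S{\left(H,C \right)} = \frac{4}{5}$ ($S{\left(H,C \right)} = 1 - \frac{1}{5} = \frac{4}{5}$)
$y{\left(166 \right)} + \left(44 w{\left(-2,10 \right)} + S{\left(9,-9 \right)}\right) = 166 + \left(44 \cdot 2 \cdot 10 \frac{1}{11 - 2} + \frac{4}{5}\right) = 166 + \left(44 \cdot 2 \cdot 10 \cdot \frac{1}{9} + \frac{4}{5}\right) = 166 + \left(44 \cdot \frac{20}{9} + \frac{4}{5}\right) = 166 + \left(\frac{880}{9} + \frac{4}{5}\right) = 166 + \frac{4436}{45} = \frac{11906}{45}$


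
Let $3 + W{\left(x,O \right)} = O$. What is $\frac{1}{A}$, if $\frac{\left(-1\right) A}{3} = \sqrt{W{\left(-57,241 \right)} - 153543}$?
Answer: $\frac{i \sqrt{153305}}{459915} \approx 0.00085134 i$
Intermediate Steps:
$W{\left(x,O \right)} = -3 + O$
$A = - 3 i \sqrt{153305}$ ($A = - 3 \sqrt{\left(-3 + 241\right) - 153543} = - 3 \sqrt{238 - 153543} = - 3 \sqrt{-153305} = - 3 i \sqrt{153305} \approx - 1174.6 i$)
$\frac{1}{A} = \frac{1}{\left(-3\right) i \sqrt{153305}} = \frac{i \sqrt{153305}}{459915}$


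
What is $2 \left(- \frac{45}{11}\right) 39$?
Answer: $- \frac{3510}{11} \approx -319.09$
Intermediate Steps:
$2 \left(- \frac{45}{11}\right) 39 = \left(- \frac{90}{11}\right) 39 = - \frac{3510}{11}$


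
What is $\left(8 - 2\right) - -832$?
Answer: $838$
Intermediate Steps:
$\left(8 - 2\right) - -832 = 6 + 832 = 838$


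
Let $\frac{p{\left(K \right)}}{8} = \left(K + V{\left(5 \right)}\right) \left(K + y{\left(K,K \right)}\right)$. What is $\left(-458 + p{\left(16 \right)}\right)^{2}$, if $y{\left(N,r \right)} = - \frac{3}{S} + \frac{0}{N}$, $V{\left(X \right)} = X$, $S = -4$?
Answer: $5550736$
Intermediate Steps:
$y{\left(N,r \right)} = \frac{3}{4}$ ($y{\left(N,r \right)} = - \frac{3}{-4} + \frac{0}{N} = \left(-3\right) \left(- \frac{1}{4}\right) + 0 = \frac{3}{4} + 0 = \frac{3}{4}$)
$p{\left(K \right)} = 8 \left(5 + K\right) \left(\frac{3}{4} + K\right)$ ($p{\left(K \right)} = 8 \left(K + 5\right) \left(K + \frac{3}{4}\right) = 8 \left(5 + K\right) \left(\frac{3}{4} + K\right)$)
$\left(-458 + p{\left(16 \right)}\right)^{2} = \left(-458 + \left(30 + 8 \cdot 16^{2} + 46 \cdot 16\right)\right)^{2} = \left(-458 + \left(30 + 8 \cdot 256 + 736\right)\right)^{2} = \left(-458 + \left(30 + 2048 + 736\right)\right)^{2} = \left(-458 + 2814\right)^{2} = 2356^{2} = 5550736$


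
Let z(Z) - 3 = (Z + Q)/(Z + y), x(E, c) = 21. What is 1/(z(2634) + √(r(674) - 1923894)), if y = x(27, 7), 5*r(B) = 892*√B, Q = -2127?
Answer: 1/(2824/885 + I*√(1923894 - 892*√674/5)) ≈ 1.663e-6 - 0.00072182*I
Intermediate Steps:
r(B) = 892*√B/5 (r(B) = (892*√B)/5 = 892*√B/5)
y = 21
z(Z) = 3 + (-2127 + Z)/(21 + Z) (z(Z) = 3 + (Z - 2127)/(Z + 21) = 3 + (-2127 + Z)/(21 + Z))
1/(z(2634) + √(r(674) - 1923894)) = 1/(4*(-516 + 2634)/(21 + 2634) + √(892*√674/5 - 1923894)) = 1/(4*2118/2655 + √(-1923894 + 892*√674/5)) = 1/(4*(1/2655)*2118 + √(-1923894 + 892*√674/5)) = 1/(2824/885 + √(-1923894 + 892*√674/5))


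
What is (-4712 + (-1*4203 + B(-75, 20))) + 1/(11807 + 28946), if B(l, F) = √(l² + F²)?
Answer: -363312994/40753 + 5*√241 ≈ -8837.4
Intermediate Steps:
B(l, F) = √(F² + l²)
(-4712 + (-1*4203 + B(-75, 20))) + 1/(11807 + 28946) = (-4712 + (-1*4203 + √(20² + (-75)²))) + 1/(11807 + 28946) = (-4712 + (-4203 + √(400 + 5625))) + 1/40753 = (-4712 + (-4203 + √6025)) + 1/40753 = (-4712 + (-4203 + 5*√241)) + 1/40753 = (-8915 + 5*√241) + 1/40753 = -363312994/40753 + 5*√241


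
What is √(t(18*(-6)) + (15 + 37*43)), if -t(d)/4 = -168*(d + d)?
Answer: I*√143546 ≈ 378.87*I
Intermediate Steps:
t(d) = 1344*d (t(d) = -(-672)*(d + d) = -(-672)*2*d = -(-1344)*d = 1344*d)
√(t(18*(-6)) + (15 + 37*43)) = √(1344*(18*(-6)) + (15 + 37*43)) = √(1344*(-108) + (15 + 1591)) = √(-145152 + 1606) = √(-143546) = I*√143546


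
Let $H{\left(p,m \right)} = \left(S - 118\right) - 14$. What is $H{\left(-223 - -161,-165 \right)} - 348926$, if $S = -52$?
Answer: $-349110$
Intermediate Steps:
$H{\left(p,m \right)} = -184$ ($H{\left(p,m \right)} = \left(-52 - 118\right) - 14 = -170 - 14 = -184$)
$H{\left(-223 - -161,-165 \right)} - 348926 = -184 - 348926 = -349110$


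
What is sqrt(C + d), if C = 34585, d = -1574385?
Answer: 10*I*sqrt(15398) ≈ 1240.9*I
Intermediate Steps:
sqrt(C + d) = sqrt(34585 - 1574385) = sqrt(-1539800) = 10*I*sqrt(15398)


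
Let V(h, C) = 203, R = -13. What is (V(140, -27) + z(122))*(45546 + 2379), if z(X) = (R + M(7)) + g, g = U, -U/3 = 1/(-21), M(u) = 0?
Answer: 63788175/7 ≈ 9.1126e+6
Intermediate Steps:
U = ⅐ (U = -3/(-21) = -3*(-1/21) = ⅐ ≈ 0.14286)
g = ⅐ ≈ 0.14286
z(X) = -90/7 (z(X) = (-13 + 0) + ⅐ = -13 + ⅐ = -90/7)
(V(140, -27) + z(122))*(45546 + 2379) = (203 - 90/7)*(45546 + 2379) = (1331/7)*47925 = 63788175/7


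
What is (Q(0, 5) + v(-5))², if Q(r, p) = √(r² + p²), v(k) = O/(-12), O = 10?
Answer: 625/36 ≈ 17.361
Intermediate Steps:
v(k) = -⅚ (v(k) = 10/(-12) = 10*(-1/12) = -⅚)
Q(r, p) = √(p² + r²)
(Q(0, 5) + v(-5))² = (√(5² + 0²) - ⅚)² = (√(25 + 0) - ⅚)² = (√25 - ⅚)² = (5 - ⅚)² = (25/6)² = 625/36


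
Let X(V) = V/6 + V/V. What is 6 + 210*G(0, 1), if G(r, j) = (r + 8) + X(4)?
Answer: 2036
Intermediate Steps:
X(V) = 1 + V/6 (X(V) = V*(⅙) + 1 = V/6 + 1 = 1 + V/6)
G(r, j) = 29/3 + r (G(r, j) = (r + 8) + (1 + (⅙)*4) = (8 + r) + (1 + ⅔) = (8 + r) + 5/3 = 29/3 + r)
6 + 210*G(0, 1) = 6 + 210*(29/3 + 0) = 6 + 210*(29/3) = 6 + 2030 = 2036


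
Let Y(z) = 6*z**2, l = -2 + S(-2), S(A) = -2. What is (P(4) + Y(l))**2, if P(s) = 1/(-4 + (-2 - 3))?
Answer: 744769/81 ≈ 9194.7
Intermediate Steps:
P(s) = -1/9 (P(s) = 1/(-4 - 5) = 1/(-9) = -1/9)
l = -4 (l = -2 - 2 = -4)
(P(4) + Y(l))**2 = (-1/9 + 6*(-4)**2)**2 = (-1/9 + 6*16)**2 = (-1/9 + 96)**2 = (863/9)**2 = 744769/81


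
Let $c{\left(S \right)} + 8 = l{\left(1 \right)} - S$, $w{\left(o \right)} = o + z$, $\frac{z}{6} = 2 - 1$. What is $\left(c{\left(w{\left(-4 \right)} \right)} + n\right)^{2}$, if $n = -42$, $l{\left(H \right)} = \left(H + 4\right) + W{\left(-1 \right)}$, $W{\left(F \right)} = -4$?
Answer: $2601$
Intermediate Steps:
$z = 6$ ($z = 6 \left(2 - 1\right) = 6 \cdot 1 = 6$)
$l{\left(H \right)} = H$ ($l{\left(H \right)} = \left(H + 4\right) - 4 = \left(4 + H\right) - 4 = H$)
$w{\left(o \right)} = 6 + o$ ($w{\left(o \right)} = o + 6 = 6 + o$)
$c{\left(S \right)} = -7 - S$ ($c{\left(S \right)} = -8 - \left(-1 + S\right) = -7 - S$)
$\left(c{\left(w{\left(-4 \right)} \right)} + n\right)^{2} = \left(\left(-7 - \left(6 - 4\right)\right) - 42\right)^{2} = \left(\left(-7 - 2\right) - 42\right)^{2} = \left(-9 - 42\right)^{2} = \left(-51\right)^{2} = 2601$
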